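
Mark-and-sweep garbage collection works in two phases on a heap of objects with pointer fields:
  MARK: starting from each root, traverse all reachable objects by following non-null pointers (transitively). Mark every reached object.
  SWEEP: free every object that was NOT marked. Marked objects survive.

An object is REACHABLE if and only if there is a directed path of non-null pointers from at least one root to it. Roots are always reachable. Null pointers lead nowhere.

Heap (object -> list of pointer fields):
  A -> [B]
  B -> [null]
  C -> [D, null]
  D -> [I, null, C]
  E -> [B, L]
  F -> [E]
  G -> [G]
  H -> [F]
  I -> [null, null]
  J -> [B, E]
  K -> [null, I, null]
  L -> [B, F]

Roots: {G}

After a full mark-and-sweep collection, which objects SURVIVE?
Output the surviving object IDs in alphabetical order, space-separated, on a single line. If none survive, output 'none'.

Roots: G
Mark G: refs=G, marked=G
Unmarked (collected): A B C D E F H I J K L

Answer: G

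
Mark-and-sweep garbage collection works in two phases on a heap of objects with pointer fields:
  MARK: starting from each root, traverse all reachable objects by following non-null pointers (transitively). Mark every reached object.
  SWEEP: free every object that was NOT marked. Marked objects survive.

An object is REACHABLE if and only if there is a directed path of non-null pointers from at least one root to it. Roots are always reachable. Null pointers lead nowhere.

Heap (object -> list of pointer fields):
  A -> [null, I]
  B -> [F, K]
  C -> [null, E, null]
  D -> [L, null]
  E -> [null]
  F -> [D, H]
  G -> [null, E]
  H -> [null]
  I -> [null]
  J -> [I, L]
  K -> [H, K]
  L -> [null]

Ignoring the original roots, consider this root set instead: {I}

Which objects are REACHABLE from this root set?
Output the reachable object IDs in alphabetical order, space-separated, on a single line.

Roots: I
Mark I: refs=null, marked=I
Unmarked (collected): A B C D E F G H J K L

Answer: I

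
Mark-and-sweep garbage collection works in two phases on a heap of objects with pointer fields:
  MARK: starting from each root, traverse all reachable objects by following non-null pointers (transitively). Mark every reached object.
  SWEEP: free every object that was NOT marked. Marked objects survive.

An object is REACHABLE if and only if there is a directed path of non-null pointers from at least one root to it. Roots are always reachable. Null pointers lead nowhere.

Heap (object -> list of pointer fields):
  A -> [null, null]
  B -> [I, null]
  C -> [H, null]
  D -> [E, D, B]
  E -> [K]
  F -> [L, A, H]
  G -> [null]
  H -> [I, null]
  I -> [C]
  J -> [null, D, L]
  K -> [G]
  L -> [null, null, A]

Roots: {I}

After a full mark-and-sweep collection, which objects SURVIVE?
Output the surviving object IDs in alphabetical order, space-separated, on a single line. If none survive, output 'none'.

Answer: C H I

Derivation:
Roots: I
Mark I: refs=C, marked=I
Mark C: refs=H null, marked=C I
Mark H: refs=I null, marked=C H I
Unmarked (collected): A B D E F G J K L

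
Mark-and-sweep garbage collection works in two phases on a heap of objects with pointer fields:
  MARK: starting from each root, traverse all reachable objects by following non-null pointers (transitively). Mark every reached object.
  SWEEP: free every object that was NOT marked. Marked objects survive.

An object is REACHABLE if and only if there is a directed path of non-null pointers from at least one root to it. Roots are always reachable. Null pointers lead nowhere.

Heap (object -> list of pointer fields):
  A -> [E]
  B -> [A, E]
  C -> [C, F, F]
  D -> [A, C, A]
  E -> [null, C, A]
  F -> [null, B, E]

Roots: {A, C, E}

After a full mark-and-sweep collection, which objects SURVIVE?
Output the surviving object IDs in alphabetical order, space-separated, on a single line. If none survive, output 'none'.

Answer: A B C E F

Derivation:
Roots: A C E
Mark A: refs=E, marked=A
Mark C: refs=C F F, marked=A C
Mark E: refs=null C A, marked=A C E
Mark F: refs=null B E, marked=A C E F
Mark B: refs=A E, marked=A B C E F
Unmarked (collected): D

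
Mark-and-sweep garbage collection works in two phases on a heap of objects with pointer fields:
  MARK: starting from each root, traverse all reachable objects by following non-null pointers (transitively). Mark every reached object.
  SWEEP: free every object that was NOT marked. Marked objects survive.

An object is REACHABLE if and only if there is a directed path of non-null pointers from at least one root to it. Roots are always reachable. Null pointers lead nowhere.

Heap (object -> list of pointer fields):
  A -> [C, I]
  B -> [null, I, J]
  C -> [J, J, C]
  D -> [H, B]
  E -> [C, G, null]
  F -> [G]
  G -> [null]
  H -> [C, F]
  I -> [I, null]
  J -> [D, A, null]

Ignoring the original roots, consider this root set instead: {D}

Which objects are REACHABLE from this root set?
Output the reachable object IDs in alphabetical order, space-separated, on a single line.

Roots: D
Mark D: refs=H B, marked=D
Mark H: refs=C F, marked=D H
Mark B: refs=null I J, marked=B D H
Mark C: refs=J J C, marked=B C D H
Mark F: refs=G, marked=B C D F H
Mark I: refs=I null, marked=B C D F H I
Mark J: refs=D A null, marked=B C D F H I J
Mark G: refs=null, marked=B C D F G H I J
Mark A: refs=C I, marked=A B C D F G H I J
Unmarked (collected): E

Answer: A B C D F G H I J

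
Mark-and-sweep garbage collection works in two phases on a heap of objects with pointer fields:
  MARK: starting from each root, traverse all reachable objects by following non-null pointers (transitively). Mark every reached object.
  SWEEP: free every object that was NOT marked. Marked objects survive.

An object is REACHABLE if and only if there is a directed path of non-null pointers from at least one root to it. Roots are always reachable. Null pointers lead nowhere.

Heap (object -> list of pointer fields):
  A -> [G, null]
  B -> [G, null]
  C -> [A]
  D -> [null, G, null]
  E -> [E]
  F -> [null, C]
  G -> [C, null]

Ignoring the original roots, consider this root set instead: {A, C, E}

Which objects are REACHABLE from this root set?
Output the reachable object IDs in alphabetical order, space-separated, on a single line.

Roots: A C E
Mark A: refs=G null, marked=A
Mark C: refs=A, marked=A C
Mark E: refs=E, marked=A C E
Mark G: refs=C null, marked=A C E G
Unmarked (collected): B D F

Answer: A C E G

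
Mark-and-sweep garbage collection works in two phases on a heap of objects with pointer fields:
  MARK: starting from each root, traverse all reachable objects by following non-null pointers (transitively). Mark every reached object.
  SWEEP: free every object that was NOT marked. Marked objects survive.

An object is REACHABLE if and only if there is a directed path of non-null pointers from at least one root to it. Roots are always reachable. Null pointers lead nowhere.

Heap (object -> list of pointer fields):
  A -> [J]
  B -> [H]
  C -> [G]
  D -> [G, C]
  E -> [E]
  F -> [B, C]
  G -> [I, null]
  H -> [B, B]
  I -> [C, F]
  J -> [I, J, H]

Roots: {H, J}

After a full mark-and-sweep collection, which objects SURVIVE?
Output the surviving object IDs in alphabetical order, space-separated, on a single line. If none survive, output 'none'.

Roots: H J
Mark H: refs=B B, marked=H
Mark J: refs=I J H, marked=H J
Mark B: refs=H, marked=B H J
Mark I: refs=C F, marked=B H I J
Mark C: refs=G, marked=B C H I J
Mark F: refs=B C, marked=B C F H I J
Mark G: refs=I null, marked=B C F G H I J
Unmarked (collected): A D E

Answer: B C F G H I J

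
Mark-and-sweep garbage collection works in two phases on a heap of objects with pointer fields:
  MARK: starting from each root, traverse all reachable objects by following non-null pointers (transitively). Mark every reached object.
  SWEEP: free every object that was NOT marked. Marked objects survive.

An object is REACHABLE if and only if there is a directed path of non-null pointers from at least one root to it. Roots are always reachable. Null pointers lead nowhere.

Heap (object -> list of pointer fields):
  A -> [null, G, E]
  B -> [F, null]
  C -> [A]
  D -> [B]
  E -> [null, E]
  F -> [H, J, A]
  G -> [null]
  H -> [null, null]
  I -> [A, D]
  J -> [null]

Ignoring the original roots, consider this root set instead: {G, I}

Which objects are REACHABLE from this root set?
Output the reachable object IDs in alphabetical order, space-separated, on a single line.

Roots: G I
Mark G: refs=null, marked=G
Mark I: refs=A D, marked=G I
Mark A: refs=null G E, marked=A G I
Mark D: refs=B, marked=A D G I
Mark E: refs=null E, marked=A D E G I
Mark B: refs=F null, marked=A B D E G I
Mark F: refs=H J A, marked=A B D E F G I
Mark H: refs=null null, marked=A B D E F G H I
Mark J: refs=null, marked=A B D E F G H I J
Unmarked (collected): C

Answer: A B D E F G H I J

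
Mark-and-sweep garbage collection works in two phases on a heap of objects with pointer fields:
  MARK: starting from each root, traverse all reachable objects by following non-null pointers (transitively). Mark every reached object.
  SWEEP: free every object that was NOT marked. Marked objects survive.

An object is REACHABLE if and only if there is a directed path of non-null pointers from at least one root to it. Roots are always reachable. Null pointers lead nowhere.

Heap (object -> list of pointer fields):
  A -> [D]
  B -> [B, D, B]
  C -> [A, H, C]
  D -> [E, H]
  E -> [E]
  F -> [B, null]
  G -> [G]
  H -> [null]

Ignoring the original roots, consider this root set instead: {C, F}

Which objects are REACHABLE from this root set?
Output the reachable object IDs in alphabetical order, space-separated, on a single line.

Roots: C F
Mark C: refs=A H C, marked=C
Mark F: refs=B null, marked=C F
Mark A: refs=D, marked=A C F
Mark H: refs=null, marked=A C F H
Mark B: refs=B D B, marked=A B C F H
Mark D: refs=E H, marked=A B C D F H
Mark E: refs=E, marked=A B C D E F H
Unmarked (collected): G

Answer: A B C D E F H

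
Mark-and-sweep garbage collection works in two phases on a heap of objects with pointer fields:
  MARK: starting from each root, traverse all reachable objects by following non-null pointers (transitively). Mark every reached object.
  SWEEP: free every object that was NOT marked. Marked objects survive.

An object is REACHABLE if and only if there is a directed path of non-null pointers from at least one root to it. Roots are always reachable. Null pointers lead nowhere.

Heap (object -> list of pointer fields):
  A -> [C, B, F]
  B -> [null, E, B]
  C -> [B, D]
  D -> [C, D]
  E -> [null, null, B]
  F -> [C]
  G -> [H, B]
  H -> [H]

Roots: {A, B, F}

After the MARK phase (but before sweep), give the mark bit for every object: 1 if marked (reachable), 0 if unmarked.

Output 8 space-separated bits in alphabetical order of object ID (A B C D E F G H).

Roots: A B F
Mark A: refs=C B F, marked=A
Mark B: refs=null E B, marked=A B
Mark F: refs=C, marked=A B F
Mark C: refs=B D, marked=A B C F
Mark E: refs=null null B, marked=A B C E F
Mark D: refs=C D, marked=A B C D E F
Unmarked (collected): G H

Answer: 1 1 1 1 1 1 0 0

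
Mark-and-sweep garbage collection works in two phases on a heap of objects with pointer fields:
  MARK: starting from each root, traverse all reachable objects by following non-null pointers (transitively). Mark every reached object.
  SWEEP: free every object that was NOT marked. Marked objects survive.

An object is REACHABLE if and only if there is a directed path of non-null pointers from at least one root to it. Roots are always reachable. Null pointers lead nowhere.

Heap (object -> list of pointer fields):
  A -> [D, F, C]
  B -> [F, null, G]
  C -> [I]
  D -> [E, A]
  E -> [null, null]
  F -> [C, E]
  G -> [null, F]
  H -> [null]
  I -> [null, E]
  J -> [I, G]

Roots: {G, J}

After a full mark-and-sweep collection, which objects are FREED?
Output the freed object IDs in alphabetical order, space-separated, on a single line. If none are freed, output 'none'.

Answer: A B D H

Derivation:
Roots: G J
Mark G: refs=null F, marked=G
Mark J: refs=I G, marked=G J
Mark F: refs=C E, marked=F G J
Mark I: refs=null E, marked=F G I J
Mark C: refs=I, marked=C F G I J
Mark E: refs=null null, marked=C E F G I J
Unmarked (collected): A B D H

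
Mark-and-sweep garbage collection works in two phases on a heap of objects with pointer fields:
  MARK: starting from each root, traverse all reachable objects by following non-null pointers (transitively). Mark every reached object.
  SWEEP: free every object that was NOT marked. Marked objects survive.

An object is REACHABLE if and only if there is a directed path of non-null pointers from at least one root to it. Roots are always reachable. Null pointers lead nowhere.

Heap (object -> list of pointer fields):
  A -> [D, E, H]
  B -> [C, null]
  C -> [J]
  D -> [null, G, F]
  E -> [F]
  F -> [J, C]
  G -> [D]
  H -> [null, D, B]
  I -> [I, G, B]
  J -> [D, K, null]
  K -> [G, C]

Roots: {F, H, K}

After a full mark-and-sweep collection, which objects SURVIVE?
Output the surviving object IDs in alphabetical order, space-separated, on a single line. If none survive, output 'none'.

Roots: F H K
Mark F: refs=J C, marked=F
Mark H: refs=null D B, marked=F H
Mark K: refs=G C, marked=F H K
Mark J: refs=D K null, marked=F H J K
Mark C: refs=J, marked=C F H J K
Mark D: refs=null G F, marked=C D F H J K
Mark B: refs=C null, marked=B C D F H J K
Mark G: refs=D, marked=B C D F G H J K
Unmarked (collected): A E I

Answer: B C D F G H J K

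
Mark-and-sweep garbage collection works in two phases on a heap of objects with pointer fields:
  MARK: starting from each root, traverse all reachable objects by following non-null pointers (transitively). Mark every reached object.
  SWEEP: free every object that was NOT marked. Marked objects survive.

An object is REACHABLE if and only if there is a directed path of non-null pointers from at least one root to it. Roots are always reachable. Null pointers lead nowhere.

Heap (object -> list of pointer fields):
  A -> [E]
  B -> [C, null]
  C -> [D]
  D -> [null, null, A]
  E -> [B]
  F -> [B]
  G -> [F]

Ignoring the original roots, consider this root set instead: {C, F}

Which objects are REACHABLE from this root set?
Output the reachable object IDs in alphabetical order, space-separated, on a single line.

Answer: A B C D E F

Derivation:
Roots: C F
Mark C: refs=D, marked=C
Mark F: refs=B, marked=C F
Mark D: refs=null null A, marked=C D F
Mark B: refs=C null, marked=B C D F
Mark A: refs=E, marked=A B C D F
Mark E: refs=B, marked=A B C D E F
Unmarked (collected): G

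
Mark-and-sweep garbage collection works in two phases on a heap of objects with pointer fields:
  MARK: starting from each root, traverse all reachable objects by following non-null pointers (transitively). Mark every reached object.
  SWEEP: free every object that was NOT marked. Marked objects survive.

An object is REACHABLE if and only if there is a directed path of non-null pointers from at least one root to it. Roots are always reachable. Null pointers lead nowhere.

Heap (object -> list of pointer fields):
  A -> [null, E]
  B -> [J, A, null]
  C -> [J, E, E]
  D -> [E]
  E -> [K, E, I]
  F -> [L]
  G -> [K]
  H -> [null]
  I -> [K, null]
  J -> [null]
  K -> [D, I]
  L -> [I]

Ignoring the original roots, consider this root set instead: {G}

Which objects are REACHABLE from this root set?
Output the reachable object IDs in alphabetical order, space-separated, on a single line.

Roots: G
Mark G: refs=K, marked=G
Mark K: refs=D I, marked=G K
Mark D: refs=E, marked=D G K
Mark I: refs=K null, marked=D G I K
Mark E: refs=K E I, marked=D E G I K
Unmarked (collected): A B C F H J L

Answer: D E G I K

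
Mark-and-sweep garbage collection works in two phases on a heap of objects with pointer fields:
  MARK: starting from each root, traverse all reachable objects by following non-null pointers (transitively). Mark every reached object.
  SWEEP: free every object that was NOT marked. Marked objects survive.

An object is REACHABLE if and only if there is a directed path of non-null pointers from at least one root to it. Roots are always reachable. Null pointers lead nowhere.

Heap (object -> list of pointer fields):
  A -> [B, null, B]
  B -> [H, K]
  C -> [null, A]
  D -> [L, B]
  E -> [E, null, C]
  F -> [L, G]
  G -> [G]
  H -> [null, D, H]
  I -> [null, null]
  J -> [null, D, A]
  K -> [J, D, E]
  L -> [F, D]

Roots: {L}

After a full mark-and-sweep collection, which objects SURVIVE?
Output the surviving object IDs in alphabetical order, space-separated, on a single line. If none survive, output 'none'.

Answer: A B C D E F G H J K L

Derivation:
Roots: L
Mark L: refs=F D, marked=L
Mark F: refs=L G, marked=F L
Mark D: refs=L B, marked=D F L
Mark G: refs=G, marked=D F G L
Mark B: refs=H K, marked=B D F G L
Mark H: refs=null D H, marked=B D F G H L
Mark K: refs=J D E, marked=B D F G H K L
Mark J: refs=null D A, marked=B D F G H J K L
Mark E: refs=E null C, marked=B D E F G H J K L
Mark A: refs=B null B, marked=A B D E F G H J K L
Mark C: refs=null A, marked=A B C D E F G H J K L
Unmarked (collected): I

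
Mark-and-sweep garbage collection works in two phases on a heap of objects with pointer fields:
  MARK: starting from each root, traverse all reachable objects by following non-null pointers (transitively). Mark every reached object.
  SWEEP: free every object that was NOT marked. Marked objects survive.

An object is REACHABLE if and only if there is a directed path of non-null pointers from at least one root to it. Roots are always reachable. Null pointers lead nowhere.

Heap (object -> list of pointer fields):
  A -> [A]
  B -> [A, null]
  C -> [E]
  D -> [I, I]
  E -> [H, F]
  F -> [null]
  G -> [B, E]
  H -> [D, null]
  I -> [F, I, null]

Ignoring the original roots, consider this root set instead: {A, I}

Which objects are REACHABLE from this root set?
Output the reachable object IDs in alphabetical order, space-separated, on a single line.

Roots: A I
Mark A: refs=A, marked=A
Mark I: refs=F I null, marked=A I
Mark F: refs=null, marked=A F I
Unmarked (collected): B C D E G H

Answer: A F I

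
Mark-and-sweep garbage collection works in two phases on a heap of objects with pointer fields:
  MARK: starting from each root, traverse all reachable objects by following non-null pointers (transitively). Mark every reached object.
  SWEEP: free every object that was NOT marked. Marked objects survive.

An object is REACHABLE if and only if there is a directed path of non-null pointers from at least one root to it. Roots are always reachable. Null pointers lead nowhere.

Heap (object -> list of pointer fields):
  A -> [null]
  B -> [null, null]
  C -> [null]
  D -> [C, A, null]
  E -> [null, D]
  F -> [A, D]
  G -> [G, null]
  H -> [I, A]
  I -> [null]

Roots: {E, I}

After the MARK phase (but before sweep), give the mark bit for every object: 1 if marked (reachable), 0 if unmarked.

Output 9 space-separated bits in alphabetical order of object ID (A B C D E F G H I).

Answer: 1 0 1 1 1 0 0 0 1

Derivation:
Roots: E I
Mark E: refs=null D, marked=E
Mark I: refs=null, marked=E I
Mark D: refs=C A null, marked=D E I
Mark C: refs=null, marked=C D E I
Mark A: refs=null, marked=A C D E I
Unmarked (collected): B F G H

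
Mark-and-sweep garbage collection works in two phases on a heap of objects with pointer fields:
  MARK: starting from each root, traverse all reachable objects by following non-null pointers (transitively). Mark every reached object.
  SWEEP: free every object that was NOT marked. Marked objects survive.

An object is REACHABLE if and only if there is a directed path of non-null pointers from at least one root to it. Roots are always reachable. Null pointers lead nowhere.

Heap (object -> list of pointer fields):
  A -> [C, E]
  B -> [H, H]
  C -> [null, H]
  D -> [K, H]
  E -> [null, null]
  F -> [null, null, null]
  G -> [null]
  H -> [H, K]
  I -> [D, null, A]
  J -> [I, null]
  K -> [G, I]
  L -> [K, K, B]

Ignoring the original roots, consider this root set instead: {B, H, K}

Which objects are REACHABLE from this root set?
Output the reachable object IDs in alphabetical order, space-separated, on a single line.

Roots: B H K
Mark B: refs=H H, marked=B
Mark H: refs=H K, marked=B H
Mark K: refs=G I, marked=B H K
Mark G: refs=null, marked=B G H K
Mark I: refs=D null A, marked=B G H I K
Mark D: refs=K H, marked=B D G H I K
Mark A: refs=C E, marked=A B D G H I K
Mark C: refs=null H, marked=A B C D G H I K
Mark E: refs=null null, marked=A B C D E G H I K
Unmarked (collected): F J L

Answer: A B C D E G H I K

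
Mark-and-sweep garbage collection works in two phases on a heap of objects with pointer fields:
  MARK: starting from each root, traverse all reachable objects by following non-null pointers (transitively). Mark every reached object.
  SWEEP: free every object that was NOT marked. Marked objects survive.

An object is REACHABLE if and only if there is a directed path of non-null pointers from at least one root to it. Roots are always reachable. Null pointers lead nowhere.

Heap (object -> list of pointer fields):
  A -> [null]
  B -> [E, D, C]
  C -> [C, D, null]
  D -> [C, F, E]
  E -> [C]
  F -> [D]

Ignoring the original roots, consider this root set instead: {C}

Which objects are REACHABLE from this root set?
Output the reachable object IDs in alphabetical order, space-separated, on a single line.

Answer: C D E F

Derivation:
Roots: C
Mark C: refs=C D null, marked=C
Mark D: refs=C F E, marked=C D
Mark F: refs=D, marked=C D F
Mark E: refs=C, marked=C D E F
Unmarked (collected): A B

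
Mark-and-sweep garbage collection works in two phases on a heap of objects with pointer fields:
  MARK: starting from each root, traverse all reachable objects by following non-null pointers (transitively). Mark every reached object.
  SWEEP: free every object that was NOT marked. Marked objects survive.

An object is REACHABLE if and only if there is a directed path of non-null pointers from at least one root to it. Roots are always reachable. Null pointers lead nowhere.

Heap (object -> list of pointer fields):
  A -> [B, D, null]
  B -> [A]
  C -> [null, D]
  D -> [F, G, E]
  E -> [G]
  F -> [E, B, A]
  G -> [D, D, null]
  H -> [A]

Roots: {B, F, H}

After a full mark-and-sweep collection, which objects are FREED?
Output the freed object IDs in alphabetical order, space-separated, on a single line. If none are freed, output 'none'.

Answer: C

Derivation:
Roots: B F H
Mark B: refs=A, marked=B
Mark F: refs=E B A, marked=B F
Mark H: refs=A, marked=B F H
Mark A: refs=B D null, marked=A B F H
Mark E: refs=G, marked=A B E F H
Mark D: refs=F G E, marked=A B D E F H
Mark G: refs=D D null, marked=A B D E F G H
Unmarked (collected): C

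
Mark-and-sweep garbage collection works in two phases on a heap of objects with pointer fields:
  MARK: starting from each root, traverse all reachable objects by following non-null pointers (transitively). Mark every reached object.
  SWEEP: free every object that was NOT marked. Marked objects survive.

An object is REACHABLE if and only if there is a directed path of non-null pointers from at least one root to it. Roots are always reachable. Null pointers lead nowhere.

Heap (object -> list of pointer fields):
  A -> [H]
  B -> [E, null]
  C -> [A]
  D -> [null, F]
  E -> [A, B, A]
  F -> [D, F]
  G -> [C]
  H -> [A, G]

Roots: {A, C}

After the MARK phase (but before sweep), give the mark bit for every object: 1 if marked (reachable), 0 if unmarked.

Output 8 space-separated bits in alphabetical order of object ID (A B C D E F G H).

Answer: 1 0 1 0 0 0 1 1

Derivation:
Roots: A C
Mark A: refs=H, marked=A
Mark C: refs=A, marked=A C
Mark H: refs=A G, marked=A C H
Mark G: refs=C, marked=A C G H
Unmarked (collected): B D E F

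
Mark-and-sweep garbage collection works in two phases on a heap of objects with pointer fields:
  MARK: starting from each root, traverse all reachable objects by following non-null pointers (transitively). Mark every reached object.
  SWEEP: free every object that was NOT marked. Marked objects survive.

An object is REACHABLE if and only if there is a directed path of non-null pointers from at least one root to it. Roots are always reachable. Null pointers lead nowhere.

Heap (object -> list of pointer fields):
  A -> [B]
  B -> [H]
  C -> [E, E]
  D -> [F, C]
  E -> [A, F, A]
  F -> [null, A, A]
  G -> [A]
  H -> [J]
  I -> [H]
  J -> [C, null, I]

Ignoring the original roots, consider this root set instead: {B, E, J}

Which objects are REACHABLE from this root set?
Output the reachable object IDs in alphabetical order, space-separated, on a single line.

Answer: A B C E F H I J

Derivation:
Roots: B E J
Mark B: refs=H, marked=B
Mark E: refs=A F A, marked=B E
Mark J: refs=C null I, marked=B E J
Mark H: refs=J, marked=B E H J
Mark A: refs=B, marked=A B E H J
Mark F: refs=null A A, marked=A B E F H J
Mark C: refs=E E, marked=A B C E F H J
Mark I: refs=H, marked=A B C E F H I J
Unmarked (collected): D G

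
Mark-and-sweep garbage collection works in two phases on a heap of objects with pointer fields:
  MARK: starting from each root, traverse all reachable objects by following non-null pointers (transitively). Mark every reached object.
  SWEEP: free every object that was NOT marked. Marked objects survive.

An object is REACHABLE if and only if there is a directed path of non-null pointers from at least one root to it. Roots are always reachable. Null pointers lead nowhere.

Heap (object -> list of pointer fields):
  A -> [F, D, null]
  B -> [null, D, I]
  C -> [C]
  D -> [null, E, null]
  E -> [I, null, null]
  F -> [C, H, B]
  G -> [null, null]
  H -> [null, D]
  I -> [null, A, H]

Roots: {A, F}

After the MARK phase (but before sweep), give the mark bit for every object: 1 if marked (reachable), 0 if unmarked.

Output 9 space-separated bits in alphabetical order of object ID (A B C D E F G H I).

Roots: A F
Mark A: refs=F D null, marked=A
Mark F: refs=C H B, marked=A F
Mark D: refs=null E null, marked=A D F
Mark C: refs=C, marked=A C D F
Mark H: refs=null D, marked=A C D F H
Mark B: refs=null D I, marked=A B C D F H
Mark E: refs=I null null, marked=A B C D E F H
Mark I: refs=null A H, marked=A B C D E F H I
Unmarked (collected): G

Answer: 1 1 1 1 1 1 0 1 1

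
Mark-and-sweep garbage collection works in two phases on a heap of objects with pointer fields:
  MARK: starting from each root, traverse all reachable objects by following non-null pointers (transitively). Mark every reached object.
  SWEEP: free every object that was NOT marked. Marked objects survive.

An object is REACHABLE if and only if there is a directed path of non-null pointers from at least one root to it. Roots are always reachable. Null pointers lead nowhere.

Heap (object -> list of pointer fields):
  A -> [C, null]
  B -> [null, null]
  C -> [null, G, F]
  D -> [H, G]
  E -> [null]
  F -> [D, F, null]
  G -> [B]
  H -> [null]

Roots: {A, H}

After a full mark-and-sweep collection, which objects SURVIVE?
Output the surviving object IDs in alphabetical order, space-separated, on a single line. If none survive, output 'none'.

Answer: A B C D F G H

Derivation:
Roots: A H
Mark A: refs=C null, marked=A
Mark H: refs=null, marked=A H
Mark C: refs=null G F, marked=A C H
Mark G: refs=B, marked=A C G H
Mark F: refs=D F null, marked=A C F G H
Mark B: refs=null null, marked=A B C F G H
Mark D: refs=H G, marked=A B C D F G H
Unmarked (collected): E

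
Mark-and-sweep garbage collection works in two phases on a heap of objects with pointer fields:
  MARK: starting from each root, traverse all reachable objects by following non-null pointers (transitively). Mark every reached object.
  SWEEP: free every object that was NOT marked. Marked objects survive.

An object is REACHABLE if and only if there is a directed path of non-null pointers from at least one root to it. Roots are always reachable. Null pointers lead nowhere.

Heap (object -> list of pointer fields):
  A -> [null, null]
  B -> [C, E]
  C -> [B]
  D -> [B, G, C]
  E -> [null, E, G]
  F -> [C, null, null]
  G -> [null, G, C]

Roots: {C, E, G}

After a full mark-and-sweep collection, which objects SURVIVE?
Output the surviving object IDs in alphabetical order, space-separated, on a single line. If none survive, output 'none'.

Roots: C E G
Mark C: refs=B, marked=C
Mark E: refs=null E G, marked=C E
Mark G: refs=null G C, marked=C E G
Mark B: refs=C E, marked=B C E G
Unmarked (collected): A D F

Answer: B C E G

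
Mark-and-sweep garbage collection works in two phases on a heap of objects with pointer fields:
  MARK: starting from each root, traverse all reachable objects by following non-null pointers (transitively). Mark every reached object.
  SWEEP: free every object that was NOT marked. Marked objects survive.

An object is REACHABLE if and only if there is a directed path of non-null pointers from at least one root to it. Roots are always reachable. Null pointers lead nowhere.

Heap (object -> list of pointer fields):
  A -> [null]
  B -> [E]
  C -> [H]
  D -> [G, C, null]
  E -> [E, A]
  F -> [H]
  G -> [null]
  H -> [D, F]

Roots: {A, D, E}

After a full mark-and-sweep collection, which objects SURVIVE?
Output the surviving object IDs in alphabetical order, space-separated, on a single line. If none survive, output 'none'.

Answer: A C D E F G H

Derivation:
Roots: A D E
Mark A: refs=null, marked=A
Mark D: refs=G C null, marked=A D
Mark E: refs=E A, marked=A D E
Mark G: refs=null, marked=A D E G
Mark C: refs=H, marked=A C D E G
Mark H: refs=D F, marked=A C D E G H
Mark F: refs=H, marked=A C D E F G H
Unmarked (collected): B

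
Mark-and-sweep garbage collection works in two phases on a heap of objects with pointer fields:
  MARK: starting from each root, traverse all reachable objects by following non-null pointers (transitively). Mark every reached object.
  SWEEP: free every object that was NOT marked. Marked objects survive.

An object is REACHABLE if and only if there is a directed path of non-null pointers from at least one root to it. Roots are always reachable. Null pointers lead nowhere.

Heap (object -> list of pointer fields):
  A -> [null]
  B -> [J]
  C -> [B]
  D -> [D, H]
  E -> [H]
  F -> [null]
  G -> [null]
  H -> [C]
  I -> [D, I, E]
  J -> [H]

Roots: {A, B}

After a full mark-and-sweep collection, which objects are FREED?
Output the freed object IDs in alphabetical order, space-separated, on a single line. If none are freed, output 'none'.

Roots: A B
Mark A: refs=null, marked=A
Mark B: refs=J, marked=A B
Mark J: refs=H, marked=A B J
Mark H: refs=C, marked=A B H J
Mark C: refs=B, marked=A B C H J
Unmarked (collected): D E F G I

Answer: D E F G I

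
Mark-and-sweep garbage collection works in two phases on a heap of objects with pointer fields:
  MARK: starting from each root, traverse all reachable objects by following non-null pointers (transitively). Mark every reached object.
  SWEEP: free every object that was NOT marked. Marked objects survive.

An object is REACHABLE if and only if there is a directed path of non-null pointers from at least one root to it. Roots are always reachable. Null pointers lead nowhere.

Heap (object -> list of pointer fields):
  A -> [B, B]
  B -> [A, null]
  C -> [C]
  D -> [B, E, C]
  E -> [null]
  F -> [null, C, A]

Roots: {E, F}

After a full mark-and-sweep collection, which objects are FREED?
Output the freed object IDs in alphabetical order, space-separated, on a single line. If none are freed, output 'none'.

Roots: E F
Mark E: refs=null, marked=E
Mark F: refs=null C A, marked=E F
Mark C: refs=C, marked=C E F
Mark A: refs=B B, marked=A C E F
Mark B: refs=A null, marked=A B C E F
Unmarked (collected): D

Answer: D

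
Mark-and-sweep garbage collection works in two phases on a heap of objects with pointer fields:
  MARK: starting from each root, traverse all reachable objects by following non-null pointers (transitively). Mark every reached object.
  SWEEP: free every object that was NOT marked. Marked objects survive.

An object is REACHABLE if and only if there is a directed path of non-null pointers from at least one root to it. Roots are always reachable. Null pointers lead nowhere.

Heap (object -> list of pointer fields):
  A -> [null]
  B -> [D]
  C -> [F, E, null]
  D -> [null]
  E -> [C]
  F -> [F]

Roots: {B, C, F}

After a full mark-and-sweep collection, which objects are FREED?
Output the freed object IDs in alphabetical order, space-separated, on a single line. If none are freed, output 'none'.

Answer: A

Derivation:
Roots: B C F
Mark B: refs=D, marked=B
Mark C: refs=F E null, marked=B C
Mark F: refs=F, marked=B C F
Mark D: refs=null, marked=B C D F
Mark E: refs=C, marked=B C D E F
Unmarked (collected): A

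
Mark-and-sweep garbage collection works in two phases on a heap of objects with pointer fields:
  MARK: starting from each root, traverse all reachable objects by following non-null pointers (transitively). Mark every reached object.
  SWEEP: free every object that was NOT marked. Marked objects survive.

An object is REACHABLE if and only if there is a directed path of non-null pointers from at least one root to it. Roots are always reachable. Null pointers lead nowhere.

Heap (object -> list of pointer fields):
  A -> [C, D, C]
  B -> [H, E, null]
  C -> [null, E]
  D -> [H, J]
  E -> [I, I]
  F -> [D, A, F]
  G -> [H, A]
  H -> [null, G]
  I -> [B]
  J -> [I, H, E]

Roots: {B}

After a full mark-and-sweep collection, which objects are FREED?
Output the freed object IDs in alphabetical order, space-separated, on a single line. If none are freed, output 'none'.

Answer: F

Derivation:
Roots: B
Mark B: refs=H E null, marked=B
Mark H: refs=null G, marked=B H
Mark E: refs=I I, marked=B E H
Mark G: refs=H A, marked=B E G H
Mark I: refs=B, marked=B E G H I
Mark A: refs=C D C, marked=A B E G H I
Mark C: refs=null E, marked=A B C E G H I
Mark D: refs=H J, marked=A B C D E G H I
Mark J: refs=I H E, marked=A B C D E G H I J
Unmarked (collected): F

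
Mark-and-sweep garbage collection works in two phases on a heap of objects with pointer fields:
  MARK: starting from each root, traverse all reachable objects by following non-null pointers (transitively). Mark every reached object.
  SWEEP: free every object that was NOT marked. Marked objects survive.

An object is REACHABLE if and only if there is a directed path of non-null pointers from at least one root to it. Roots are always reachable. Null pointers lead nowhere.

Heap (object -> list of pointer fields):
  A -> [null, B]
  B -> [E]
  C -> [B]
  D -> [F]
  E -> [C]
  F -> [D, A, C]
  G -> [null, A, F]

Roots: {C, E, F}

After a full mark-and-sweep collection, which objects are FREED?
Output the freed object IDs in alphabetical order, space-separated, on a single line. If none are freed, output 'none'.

Answer: G

Derivation:
Roots: C E F
Mark C: refs=B, marked=C
Mark E: refs=C, marked=C E
Mark F: refs=D A C, marked=C E F
Mark B: refs=E, marked=B C E F
Mark D: refs=F, marked=B C D E F
Mark A: refs=null B, marked=A B C D E F
Unmarked (collected): G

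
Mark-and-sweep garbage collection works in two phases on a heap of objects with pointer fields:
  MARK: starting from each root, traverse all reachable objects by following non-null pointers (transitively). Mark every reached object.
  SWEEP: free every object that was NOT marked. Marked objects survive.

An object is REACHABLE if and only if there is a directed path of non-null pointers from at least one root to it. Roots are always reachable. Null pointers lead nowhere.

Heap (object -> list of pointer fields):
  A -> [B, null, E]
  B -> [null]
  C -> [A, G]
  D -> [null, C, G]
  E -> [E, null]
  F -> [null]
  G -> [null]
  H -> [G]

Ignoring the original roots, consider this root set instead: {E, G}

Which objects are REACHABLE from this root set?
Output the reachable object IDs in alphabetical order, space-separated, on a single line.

Answer: E G

Derivation:
Roots: E G
Mark E: refs=E null, marked=E
Mark G: refs=null, marked=E G
Unmarked (collected): A B C D F H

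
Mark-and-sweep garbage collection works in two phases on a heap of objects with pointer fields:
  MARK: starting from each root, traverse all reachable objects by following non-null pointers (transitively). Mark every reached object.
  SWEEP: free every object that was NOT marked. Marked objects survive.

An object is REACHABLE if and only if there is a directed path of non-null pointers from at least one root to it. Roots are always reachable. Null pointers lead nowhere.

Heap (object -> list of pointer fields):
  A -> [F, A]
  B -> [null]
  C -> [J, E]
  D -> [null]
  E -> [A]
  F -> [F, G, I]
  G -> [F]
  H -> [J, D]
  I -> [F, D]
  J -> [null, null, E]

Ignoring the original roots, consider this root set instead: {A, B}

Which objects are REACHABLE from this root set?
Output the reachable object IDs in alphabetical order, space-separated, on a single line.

Roots: A B
Mark A: refs=F A, marked=A
Mark B: refs=null, marked=A B
Mark F: refs=F G I, marked=A B F
Mark G: refs=F, marked=A B F G
Mark I: refs=F D, marked=A B F G I
Mark D: refs=null, marked=A B D F G I
Unmarked (collected): C E H J

Answer: A B D F G I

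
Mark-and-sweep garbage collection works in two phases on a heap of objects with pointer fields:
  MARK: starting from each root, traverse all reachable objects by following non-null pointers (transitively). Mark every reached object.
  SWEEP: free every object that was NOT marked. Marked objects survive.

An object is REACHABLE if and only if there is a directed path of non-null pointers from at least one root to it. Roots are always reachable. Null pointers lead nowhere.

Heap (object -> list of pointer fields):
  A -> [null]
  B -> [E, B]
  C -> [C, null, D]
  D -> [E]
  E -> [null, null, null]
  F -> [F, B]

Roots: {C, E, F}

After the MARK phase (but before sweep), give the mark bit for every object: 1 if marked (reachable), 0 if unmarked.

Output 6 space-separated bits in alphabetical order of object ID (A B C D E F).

Answer: 0 1 1 1 1 1

Derivation:
Roots: C E F
Mark C: refs=C null D, marked=C
Mark E: refs=null null null, marked=C E
Mark F: refs=F B, marked=C E F
Mark D: refs=E, marked=C D E F
Mark B: refs=E B, marked=B C D E F
Unmarked (collected): A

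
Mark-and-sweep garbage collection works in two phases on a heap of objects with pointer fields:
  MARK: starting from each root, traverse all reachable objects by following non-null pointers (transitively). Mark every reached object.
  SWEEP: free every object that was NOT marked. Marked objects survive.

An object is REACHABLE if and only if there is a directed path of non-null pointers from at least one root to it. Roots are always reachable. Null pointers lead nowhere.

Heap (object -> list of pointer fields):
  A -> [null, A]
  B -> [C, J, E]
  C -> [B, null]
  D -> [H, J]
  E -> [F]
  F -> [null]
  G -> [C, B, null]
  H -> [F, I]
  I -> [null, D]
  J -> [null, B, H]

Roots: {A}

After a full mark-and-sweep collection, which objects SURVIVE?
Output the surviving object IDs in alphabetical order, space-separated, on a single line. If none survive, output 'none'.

Roots: A
Mark A: refs=null A, marked=A
Unmarked (collected): B C D E F G H I J

Answer: A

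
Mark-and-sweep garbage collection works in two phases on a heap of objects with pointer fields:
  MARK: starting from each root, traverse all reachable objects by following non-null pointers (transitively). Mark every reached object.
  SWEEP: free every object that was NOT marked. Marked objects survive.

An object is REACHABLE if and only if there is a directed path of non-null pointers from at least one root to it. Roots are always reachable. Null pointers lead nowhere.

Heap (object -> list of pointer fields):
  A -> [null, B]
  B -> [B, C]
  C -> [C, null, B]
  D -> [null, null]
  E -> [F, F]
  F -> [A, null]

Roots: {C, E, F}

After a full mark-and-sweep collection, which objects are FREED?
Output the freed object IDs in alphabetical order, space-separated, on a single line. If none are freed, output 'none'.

Answer: D

Derivation:
Roots: C E F
Mark C: refs=C null B, marked=C
Mark E: refs=F F, marked=C E
Mark F: refs=A null, marked=C E F
Mark B: refs=B C, marked=B C E F
Mark A: refs=null B, marked=A B C E F
Unmarked (collected): D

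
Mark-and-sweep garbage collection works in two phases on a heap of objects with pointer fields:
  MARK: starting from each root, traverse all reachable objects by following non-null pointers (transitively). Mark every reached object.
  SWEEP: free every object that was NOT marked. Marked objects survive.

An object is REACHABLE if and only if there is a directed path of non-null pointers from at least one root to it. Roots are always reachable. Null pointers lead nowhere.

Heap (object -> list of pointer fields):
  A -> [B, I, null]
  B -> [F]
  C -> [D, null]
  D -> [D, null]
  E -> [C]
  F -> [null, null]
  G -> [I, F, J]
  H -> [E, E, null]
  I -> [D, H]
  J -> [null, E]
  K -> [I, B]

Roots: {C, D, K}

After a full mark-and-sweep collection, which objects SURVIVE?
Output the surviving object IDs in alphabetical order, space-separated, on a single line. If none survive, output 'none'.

Roots: C D K
Mark C: refs=D null, marked=C
Mark D: refs=D null, marked=C D
Mark K: refs=I B, marked=C D K
Mark I: refs=D H, marked=C D I K
Mark B: refs=F, marked=B C D I K
Mark H: refs=E E null, marked=B C D H I K
Mark F: refs=null null, marked=B C D F H I K
Mark E: refs=C, marked=B C D E F H I K
Unmarked (collected): A G J

Answer: B C D E F H I K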